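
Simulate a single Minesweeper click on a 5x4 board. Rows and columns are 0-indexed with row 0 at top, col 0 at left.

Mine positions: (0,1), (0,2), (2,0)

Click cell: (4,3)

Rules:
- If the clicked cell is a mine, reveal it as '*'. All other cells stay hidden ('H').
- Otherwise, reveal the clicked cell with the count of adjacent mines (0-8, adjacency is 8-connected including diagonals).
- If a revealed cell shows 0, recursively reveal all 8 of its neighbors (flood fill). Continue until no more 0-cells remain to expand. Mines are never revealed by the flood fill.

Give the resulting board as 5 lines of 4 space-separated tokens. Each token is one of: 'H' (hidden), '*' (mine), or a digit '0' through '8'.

H H H H
H 3 2 1
H 1 0 0
1 1 0 0
0 0 0 0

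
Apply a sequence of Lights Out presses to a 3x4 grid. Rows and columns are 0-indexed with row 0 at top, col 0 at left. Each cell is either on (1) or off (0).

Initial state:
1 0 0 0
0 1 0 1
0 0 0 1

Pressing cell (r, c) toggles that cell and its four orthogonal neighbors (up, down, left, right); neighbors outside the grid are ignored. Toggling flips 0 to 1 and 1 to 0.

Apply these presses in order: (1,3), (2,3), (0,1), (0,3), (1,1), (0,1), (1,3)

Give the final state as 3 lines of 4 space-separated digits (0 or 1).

After press 1 at (1,3):
1 0 0 1
0 1 1 0
0 0 0 0

After press 2 at (2,3):
1 0 0 1
0 1 1 1
0 0 1 1

After press 3 at (0,1):
0 1 1 1
0 0 1 1
0 0 1 1

After press 4 at (0,3):
0 1 0 0
0 0 1 0
0 0 1 1

After press 5 at (1,1):
0 0 0 0
1 1 0 0
0 1 1 1

After press 6 at (0,1):
1 1 1 0
1 0 0 0
0 1 1 1

After press 7 at (1,3):
1 1 1 1
1 0 1 1
0 1 1 0

Answer: 1 1 1 1
1 0 1 1
0 1 1 0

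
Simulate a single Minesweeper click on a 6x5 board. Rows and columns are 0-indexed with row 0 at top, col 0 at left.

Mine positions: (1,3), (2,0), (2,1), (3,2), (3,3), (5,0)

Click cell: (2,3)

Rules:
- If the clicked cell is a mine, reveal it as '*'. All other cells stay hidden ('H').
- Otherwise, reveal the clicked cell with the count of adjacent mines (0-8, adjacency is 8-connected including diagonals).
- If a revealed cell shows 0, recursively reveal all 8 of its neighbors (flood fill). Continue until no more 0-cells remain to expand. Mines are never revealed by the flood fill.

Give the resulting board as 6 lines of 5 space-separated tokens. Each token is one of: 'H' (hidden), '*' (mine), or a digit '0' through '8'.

H H H H H
H H H H H
H H H 3 H
H H H H H
H H H H H
H H H H H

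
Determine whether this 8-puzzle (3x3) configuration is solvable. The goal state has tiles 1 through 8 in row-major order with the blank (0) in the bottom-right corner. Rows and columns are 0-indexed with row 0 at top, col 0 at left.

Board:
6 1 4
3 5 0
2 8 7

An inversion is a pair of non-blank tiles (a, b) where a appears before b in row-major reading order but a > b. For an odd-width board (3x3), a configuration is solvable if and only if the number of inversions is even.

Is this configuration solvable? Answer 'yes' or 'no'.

Answer: yes

Derivation:
Inversions (pairs i<j in row-major order where tile[i] > tile[j] > 0): 10
10 is even, so the puzzle is solvable.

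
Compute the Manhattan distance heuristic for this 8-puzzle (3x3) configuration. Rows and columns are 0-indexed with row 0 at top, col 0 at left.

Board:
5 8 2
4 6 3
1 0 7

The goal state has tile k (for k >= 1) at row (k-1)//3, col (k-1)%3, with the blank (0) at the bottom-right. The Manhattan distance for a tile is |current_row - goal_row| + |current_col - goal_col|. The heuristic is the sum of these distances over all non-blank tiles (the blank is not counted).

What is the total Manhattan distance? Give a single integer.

Tile 5: (0,0)->(1,1) = 2
Tile 8: (0,1)->(2,1) = 2
Tile 2: (0,2)->(0,1) = 1
Tile 4: (1,0)->(1,0) = 0
Tile 6: (1,1)->(1,2) = 1
Tile 3: (1,2)->(0,2) = 1
Tile 1: (2,0)->(0,0) = 2
Tile 7: (2,2)->(2,0) = 2
Sum: 2 + 2 + 1 + 0 + 1 + 1 + 2 + 2 = 11

Answer: 11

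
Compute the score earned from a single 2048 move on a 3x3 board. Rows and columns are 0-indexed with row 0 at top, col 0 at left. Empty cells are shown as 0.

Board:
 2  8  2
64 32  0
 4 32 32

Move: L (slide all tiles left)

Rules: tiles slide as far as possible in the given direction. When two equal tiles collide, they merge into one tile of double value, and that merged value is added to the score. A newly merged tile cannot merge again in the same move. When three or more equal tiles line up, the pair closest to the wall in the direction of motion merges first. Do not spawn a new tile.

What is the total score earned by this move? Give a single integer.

Slide left:
row 0: [2, 8, 2] -> [2, 8, 2]  score +0 (running 0)
row 1: [64, 32, 0] -> [64, 32, 0]  score +0 (running 0)
row 2: [4, 32, 32] -> [4, 64, 0]  score +64 (running 64)
Board after move:
 2  8  2
64 32  0
 4 64  0

Answer: 64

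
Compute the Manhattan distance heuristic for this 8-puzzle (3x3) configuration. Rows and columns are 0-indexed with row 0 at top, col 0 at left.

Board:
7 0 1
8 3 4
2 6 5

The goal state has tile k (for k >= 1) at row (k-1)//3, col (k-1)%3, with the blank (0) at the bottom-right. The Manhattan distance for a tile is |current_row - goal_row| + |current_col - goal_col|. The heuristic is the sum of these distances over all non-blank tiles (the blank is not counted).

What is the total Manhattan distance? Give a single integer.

Answer: 17

Derivation:
Tile 7: at (0,0), goal (2,0), distance |0-2|+|0-0| = 2
Tile 1: at (0,2), goal (0,0), distance |0-0|+|2-0| = 2
Tile 8: at (1,0), goal (2,1), distance |1-2|+|0-1| = 2
Tile 3: at (1,1), goal (0,2), distance |1-0|+|1-2| = 2
Tile 4: at (1,2), goal (1,0), distance |1-1|+|2-0| = 2
Tile 2: at (2,0), goal (0,1), distance |2-0|+|0-1| = 3
Tile 6: at (2,1), goal (1,2), distance |2-1|+|1-2| = 2
Tile 5: at (2,2), goal (1,1), distance |2-1|+|2-1| = 2
Sum: 2 + 2 + 2 + 2 + 2 + 3 + 2 + 2 = 17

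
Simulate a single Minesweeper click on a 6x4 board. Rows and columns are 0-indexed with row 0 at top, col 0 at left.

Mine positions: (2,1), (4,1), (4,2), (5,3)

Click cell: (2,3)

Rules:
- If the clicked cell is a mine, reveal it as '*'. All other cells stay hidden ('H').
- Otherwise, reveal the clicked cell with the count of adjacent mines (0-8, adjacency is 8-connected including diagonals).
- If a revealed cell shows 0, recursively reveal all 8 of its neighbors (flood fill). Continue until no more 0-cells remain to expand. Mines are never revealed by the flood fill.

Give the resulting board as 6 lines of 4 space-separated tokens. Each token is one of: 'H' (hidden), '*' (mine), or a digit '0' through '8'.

0 0 0 0
1 1 1 0
H H 1 0
H H 3 1
H H H H
H H H H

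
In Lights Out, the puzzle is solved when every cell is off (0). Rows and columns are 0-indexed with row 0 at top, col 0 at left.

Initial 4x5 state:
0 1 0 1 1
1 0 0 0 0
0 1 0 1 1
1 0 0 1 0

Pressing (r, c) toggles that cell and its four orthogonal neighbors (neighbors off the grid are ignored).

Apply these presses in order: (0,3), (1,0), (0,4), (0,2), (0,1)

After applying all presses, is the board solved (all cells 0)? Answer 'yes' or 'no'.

Answer: no

Derivation:
After press 1 at (0,3):
0 1 1 0 0
1 0 0 1 0
0 1 0 1 1
1 0 0 1 0

After press 2 at (1,0):
1 1 1 0 0
0 1 0 1 0
1 1 0 1 1
1 0 0 1 0

After press 3 at (0,4):
1 1 1 1 1
0 1 0 1 1
1 1 0 1 1
1 0 0 1 0

After press 4 at (0,2):
1 0 0 0 1
0 1 1 1 1
1 1 0 1 1
1 0 0 1 0

After press 5 at (0,1):
0 1 1 0 1
0 0 1 1 1
1 1 0 1 1
1 0 0 1 0

Lights still on: 12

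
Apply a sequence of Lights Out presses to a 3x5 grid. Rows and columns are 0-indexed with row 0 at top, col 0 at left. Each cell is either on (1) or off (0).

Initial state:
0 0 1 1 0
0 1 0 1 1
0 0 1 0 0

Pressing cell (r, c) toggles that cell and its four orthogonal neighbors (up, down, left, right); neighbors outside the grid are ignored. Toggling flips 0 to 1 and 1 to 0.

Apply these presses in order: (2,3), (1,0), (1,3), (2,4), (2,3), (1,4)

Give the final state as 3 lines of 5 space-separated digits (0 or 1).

After press 1 at (2,3):
0 0 1 1 0
0 1 0 0 1
0 0 0 1 1

After press 2 at (1,0):
1 0 1 1 0
1 0 0 0 1
1 0 0 1 1

After press 3 at (1,3):
1 0 1 0 0
1 0 1 1 0
1 0 0 0 1

After press 4 at (2,4):
1 0 1 0 0
1 0 1 1 1
1 0 0 1 0

After press 5 at (2,3):
1 0 1 0 0
1 0 1 0 1
1 0 1 0 1

After press 6 at (1,4):
1 0 1 0 1
1 0 1 1 0
1 0 1 0 0

Answer: 1 0 1 0 1
1 0 1 1 0
1 0 1 0 0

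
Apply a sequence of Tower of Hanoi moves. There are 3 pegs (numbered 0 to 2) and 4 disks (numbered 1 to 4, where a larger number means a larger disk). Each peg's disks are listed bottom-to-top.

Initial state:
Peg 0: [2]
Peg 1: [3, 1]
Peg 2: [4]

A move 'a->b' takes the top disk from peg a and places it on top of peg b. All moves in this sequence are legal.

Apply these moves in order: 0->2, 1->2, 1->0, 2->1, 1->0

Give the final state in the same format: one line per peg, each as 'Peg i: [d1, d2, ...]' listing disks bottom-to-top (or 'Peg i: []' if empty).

Answer: Peg 0: [3, 1]
Peg 1: []
Peg 2: [4, 2]

Derivation:
After move 1 (0->2):
Peg 0: []
Peg 1: [3, 1]
Peg 2: [4, 2]

After move 2 (1->2):
Peg 0: []
Peg 1: [3]
Peg 2: [4, 2, 1]

After move 3 (1->0):
Peg 0: [3]
Peg 1: []
Peg 2: [4, 2, 1]

After move 4 (2->1):
Peg 0: [3]
Peg 1: [1]
Peg 2: [4, 2]

After move 5 (1->0):
Peg 0: [3, 1]
Peg 1: []
Peg 2: [4, 2]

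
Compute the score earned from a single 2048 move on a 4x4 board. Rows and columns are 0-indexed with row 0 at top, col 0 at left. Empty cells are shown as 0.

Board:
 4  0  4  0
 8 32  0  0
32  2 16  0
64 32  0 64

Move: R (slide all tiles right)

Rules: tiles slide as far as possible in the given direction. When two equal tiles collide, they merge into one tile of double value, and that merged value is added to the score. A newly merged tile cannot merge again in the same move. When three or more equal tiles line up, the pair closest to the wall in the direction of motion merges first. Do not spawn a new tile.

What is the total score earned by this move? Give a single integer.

Answer: 8

Derivation:
Slide right:
row 0: [4, 0, 4, 0] -> [0, 0, 0, 8]  score +8 (running 8)
row 1: [8, 32, 0, 0] -> [0, 0, 8, 32]  score +0 (running 8)
row 2: [32, 2, 16, 0] -> [0, 32, 2, 16]  score +0 (running 8)
row 3: [64, 32, 0, 64] -> [0, 64, 32, 64]  score +0 (running 8)
Board after move:
 0  0  0  8
 0  0  8 32
 0 32  2 16
 0 64 32 64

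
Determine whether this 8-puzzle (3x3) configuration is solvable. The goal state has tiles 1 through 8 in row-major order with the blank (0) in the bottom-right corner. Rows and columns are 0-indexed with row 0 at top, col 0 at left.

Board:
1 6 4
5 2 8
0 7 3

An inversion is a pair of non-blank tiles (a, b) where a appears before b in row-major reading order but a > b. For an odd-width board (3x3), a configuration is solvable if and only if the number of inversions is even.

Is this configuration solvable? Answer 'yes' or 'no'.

Answer: no

Derivation:
Inversions (pairs i<j in row-major order where tile[i] > tile[j] > 0): 11
11 is odd, so the puzzle is not solvable.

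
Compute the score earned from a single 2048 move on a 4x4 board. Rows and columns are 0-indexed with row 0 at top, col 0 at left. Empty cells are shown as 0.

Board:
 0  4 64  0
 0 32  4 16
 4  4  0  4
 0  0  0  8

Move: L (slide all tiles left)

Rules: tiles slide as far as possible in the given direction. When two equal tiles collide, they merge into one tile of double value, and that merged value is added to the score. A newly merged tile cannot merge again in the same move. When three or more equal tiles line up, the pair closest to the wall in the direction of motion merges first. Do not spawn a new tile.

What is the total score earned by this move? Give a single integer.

Slide left:
row 0: [0, 4, 64, 0] -> [4, 64, 0, 0]  score +0 (running 0)
row 1: [0, 32, 4, 16] -> [32, 4, 16, 0]  score +0 (running 0)
row 2: [4, 4, 0, 4] -> [8, 4, 0, 0]  score +8 (running 8)
row 3: [0, 0, 0, 8] -> [8, 0, 0, 0]  score +0 (running 8)
Board after move:
 4 64  0  0
32  4 16  0
 8  4  0  0
 8  0  0  0

Answer: 8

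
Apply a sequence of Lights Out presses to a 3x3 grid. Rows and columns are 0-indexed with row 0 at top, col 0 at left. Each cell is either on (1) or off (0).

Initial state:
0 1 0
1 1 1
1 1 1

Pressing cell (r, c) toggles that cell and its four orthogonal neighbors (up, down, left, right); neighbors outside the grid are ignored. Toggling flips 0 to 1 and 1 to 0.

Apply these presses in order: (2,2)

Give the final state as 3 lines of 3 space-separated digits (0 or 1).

After press 1 at (2,2):
0 1 0
1 1 0
1 0 0

Answer: 0 1 0
1 1 0
1 0 0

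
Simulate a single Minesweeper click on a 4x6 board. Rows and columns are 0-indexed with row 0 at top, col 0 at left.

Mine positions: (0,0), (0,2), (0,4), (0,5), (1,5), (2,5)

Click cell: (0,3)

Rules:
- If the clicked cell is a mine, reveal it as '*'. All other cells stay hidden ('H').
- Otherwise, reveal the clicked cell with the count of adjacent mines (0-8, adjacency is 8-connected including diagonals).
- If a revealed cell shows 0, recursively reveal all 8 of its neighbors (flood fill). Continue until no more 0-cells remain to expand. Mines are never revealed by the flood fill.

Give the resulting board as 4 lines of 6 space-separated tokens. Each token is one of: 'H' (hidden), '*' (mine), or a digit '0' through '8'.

H H H 2 H H
H H H H H H
H H H H H H
H H H H H H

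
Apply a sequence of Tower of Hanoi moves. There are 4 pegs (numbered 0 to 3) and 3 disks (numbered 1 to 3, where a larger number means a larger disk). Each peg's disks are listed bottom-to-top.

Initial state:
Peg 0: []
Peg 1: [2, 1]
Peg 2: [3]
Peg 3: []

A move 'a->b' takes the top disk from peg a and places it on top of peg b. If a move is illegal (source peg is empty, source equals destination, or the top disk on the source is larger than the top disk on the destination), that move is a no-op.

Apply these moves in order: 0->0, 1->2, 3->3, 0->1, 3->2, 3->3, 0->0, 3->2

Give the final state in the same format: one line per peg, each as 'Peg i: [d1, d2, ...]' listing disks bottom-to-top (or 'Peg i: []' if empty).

After move 1 (0->0):
Peg 0: []
Peg 1: [2, 1]
Peg 2: [3]
Peg 3: []

After move 2 (1->2):
Peg 0: []
Peg 1: [2]
Peg 2: [3, 1]
Peg 3: []

After move 3 (3->3):
Peg 0: []
Peg 1: [2]
Peg 2: [3, 1]
Peg 3: []

After move 4 (0->1):
Peg 0: []
Peg 1: [2]
Peg 2: [3, 1]
Peg 3: []

After move 5 (3->2):
Peg 0: []
Peg 1: [2]
Peg 2: [3, 1]
Peg 3: []

After move 6 (3->3):
Peg 0: []
Peg 1: [2]
Peg 2: [3, 1]
Peg 3: []

After move 7 (0->0):
Peg 0: []
Peg 1: [2]
Peg 2: [3, 1]
Peg 3: []

After move 8 (3->2):
Peg 0: []
Peg 1: [2]
Peg 2: [3, 1]
Peg 3: []

Answer: Peg 0: []
Peg 1: [2]
Peg 2: [3, 1]
Peg 3: []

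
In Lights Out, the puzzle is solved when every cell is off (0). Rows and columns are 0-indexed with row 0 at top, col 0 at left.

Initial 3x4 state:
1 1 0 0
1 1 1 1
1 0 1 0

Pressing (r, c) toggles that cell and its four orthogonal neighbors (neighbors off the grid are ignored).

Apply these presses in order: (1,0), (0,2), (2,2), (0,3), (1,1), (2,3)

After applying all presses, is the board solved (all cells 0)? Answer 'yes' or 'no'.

Answer: no

Derivation:
After press 1 at (1,0):
0 1 0 0
0 0 1 1
0 0 1 0

After press 2 at (0,2):
0 0 1 1
0 0 0 1
0 0 1 0

After press 3 at (2,2):
0 0 1 1
0 0 1 1
0 1 0 1

After press 4 at (0,3):
0 0 0 0
0 0 1 0
0 1 0 1

After press 5 at (1,1):
0 1 0 0
1 1 0 0
0 0 0 1

After press 6 at (2,3):
0 1 0 0
1 1 0 1
0 0 1 0

Lights still on: 5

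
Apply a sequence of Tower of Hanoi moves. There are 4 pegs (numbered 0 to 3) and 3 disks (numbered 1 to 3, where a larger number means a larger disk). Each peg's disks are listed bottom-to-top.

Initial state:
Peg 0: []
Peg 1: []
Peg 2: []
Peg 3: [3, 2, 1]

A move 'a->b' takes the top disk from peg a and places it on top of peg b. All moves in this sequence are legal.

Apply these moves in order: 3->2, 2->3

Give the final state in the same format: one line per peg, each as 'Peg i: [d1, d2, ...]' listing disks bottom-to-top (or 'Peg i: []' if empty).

Answer: Peg 0: []
Peg 1: []
Peg 2: []
Peg 3: [3, 2, 1]

Derivation:
After move 1 (3->2):
Peg 0: []
Peg 1: []
Peg 2: [1]
Peg 3: [3, 2]

After move 2 (2->3):
Peg 0: []
Peg 1: []
Peg 2: []
Peg 3: [3, 2, 1]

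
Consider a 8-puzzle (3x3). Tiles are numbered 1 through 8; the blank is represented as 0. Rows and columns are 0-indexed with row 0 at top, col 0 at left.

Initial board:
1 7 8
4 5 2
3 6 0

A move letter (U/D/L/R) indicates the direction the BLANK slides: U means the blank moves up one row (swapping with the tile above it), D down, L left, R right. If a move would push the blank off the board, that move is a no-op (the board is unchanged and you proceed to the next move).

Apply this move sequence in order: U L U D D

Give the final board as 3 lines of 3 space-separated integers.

Answer: 1 7 8
4 6 5
3 0 2

Derivation:
After move 1 (U):
1 7 8
4 5 0
3 6 2

After move 2 (L):
1 7 8
4 0 5
3 6 2

After move 3 (U):
1 0 8
4 7 5
3 6 2

After move 4 (D):
1 7 8
4 0 5
3 6 2

After move 5 (D):
1 7 8
4 6 5
3 0 2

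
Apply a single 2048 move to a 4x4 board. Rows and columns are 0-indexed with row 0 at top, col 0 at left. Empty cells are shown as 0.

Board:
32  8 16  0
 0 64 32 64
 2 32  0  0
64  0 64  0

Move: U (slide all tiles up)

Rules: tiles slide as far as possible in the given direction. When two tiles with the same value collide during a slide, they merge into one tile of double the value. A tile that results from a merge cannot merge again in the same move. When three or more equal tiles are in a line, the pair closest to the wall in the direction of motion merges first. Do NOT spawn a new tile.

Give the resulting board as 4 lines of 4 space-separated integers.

Answer: 32  8 16 64
 2 64 32  0
64 32 64  0
 0  0  0  0

Derivation:
Slide up:
col 0: [32, 0, 2, 64] -> [32, 2, 64, 0]
col 1: [8, 64, 32, 0] -> [8, 64, 32, 0]
col 2: [16, 32, 0, 64] -> [16, 32, 64, 0]
col 3: [0, 64, 0, 0] -> [64, 0, 0, 0]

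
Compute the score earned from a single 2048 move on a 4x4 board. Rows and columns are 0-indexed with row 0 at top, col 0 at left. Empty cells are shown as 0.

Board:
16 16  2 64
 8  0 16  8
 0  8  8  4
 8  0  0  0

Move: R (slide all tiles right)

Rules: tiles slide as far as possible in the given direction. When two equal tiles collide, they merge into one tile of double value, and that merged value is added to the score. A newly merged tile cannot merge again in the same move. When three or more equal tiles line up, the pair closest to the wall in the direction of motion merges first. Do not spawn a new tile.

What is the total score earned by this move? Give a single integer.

Slide right:
row 0: [16, 16, 2, 64] -> [0, 32, 2, 64]  score +32 (running 32)
row 1: [8, 0, 16, 8] -> [0, 8, 16, 8]  score +0 (running 32)
row 2: [0, 8, 8, 4] -> [0, 0, 16, 4]  score +16 (running 48)
row 3: [8, 0, 0, 0] -> [0, 0, 0, 8]  score +0 (running 48)
Board after move:
 0 32  2 64
 0  8 16  8
 0  0 16  4
 0  0  0  8

Answer: 48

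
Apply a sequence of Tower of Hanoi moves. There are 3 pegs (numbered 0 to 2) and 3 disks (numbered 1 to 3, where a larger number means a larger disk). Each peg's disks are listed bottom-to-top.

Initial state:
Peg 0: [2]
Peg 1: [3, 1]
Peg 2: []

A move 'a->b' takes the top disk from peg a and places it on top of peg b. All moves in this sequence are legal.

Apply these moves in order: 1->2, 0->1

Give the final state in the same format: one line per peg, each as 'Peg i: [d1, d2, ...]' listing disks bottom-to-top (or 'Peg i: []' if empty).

After move 1 (1->2):
Peg 0: [2]
Peg 1: [3]
Peg 2: [1]

After move 2 (0->1):
Peg 0: []
Peg 1: [3, 2]
Peg 2: [1]

Answer: Peg 0: []
Peg 1: [3, 2]
Peg 2: [1]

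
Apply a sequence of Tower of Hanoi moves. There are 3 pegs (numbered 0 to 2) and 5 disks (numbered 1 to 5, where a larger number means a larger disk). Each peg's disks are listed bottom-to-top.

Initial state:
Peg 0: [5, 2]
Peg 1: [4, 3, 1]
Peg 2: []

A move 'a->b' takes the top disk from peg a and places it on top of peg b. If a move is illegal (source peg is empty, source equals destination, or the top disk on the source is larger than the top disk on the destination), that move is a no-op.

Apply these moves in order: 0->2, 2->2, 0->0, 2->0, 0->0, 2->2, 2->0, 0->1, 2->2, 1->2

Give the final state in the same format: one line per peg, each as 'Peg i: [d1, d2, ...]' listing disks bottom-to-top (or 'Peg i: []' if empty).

After move 1 (0->2):
Peg 0: [5]
Peg 1: [4, 3, 1]
Peg 2: [2]

After move 2 (2->2):
Peg 0: [5]
Peg 1: [4, 3, 1]
Peg 2: [2]

After move 3 (0->0):
Peg 0: [5]
Peg 1: [4, 3, 1]
Peg 2: [2]

After move 4 (2->0):
Peg 0: [5, 2]
Peg 1: [4, 3, 1]
Peg 2: []

After move 5 (0->0):
Peg 0: [5, 2]
Peg 1: [4, 3, 1]
Peg 2: []

After move 6 (2->2):
Peg 0: [5, 2]
Peg 1: [4, 3, 1]
Peg 2: []

After move 7 (2->0):
Peg 0: [5, 2]
Peg 1: [4, 3, 1]
Peg 2: []

After move 8 (0->1):
Peg 0: [5, 2]
Peg 1: [4, 3, 1]
Peg 2: []

After move 9 (2->2):
Peg 0: [5, 2]
Peg 1: [4, 3, 1]
Peg 2: []

After move 10 (1->2):
Peg 0: [5, 2]
Peg 1: [4, 3]
Peg 2: [1]

Answer: Peg 0: [5, 2]
Peg 1: [4, 3]
Peg 2: [1]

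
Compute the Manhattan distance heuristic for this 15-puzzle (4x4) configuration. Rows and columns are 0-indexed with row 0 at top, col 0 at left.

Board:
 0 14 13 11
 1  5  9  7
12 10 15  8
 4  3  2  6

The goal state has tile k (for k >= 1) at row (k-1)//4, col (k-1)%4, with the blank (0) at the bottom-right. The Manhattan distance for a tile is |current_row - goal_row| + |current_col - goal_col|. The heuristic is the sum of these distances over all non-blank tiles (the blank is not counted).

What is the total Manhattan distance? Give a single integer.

Answer: 40

Derivation:
Tile 14: (0,1)->(3,1) = 3
Tile 13: (0,2)->(3,0) = 5
Tile 11: (0,3)->(2,2) = 3
Tile 1: (1,0)->(0,0) = 1
Tile 5: (1,1)->(1,0) = 1
Tile 9: (1,2)->(2,0) = 3
Tile 7: (1,3)->(1,2) = 1
Tile 12: (2,0)->(2,3) = 3
Tile 10: (2,1)->(2,1) = 0
Tile 15: (2,2)->(3,2) = 1
Tile 8: (2,3)->(1,3) = 1
Tile 4: (3,0)->(0,3) = 6
Tile 3: (3,1)->(0,2) = 4
Tile 2: (3,2)->(0,1) = 4
Tile 6: (3,3)->(1,1) = 4
Sum: 3 + 5 + 3 + 1 + 1 + 3 + 1 + 3 + 0 + 1 + 1 + 6 + 4 + 4 + 4 = 40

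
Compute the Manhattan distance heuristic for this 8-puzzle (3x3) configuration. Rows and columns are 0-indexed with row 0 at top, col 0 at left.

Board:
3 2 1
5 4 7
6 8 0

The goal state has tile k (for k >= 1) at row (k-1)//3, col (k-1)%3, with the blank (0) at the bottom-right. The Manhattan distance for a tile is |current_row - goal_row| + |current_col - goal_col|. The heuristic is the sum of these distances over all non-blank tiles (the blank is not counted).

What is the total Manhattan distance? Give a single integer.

Answer: 12

Derivation:
Tile 3: (0,0)->(0,2) = 2
Tile 2: (0,1)->(0,1) = 0
Tile 1: (0,2)->(0,0) = 2
Tile 5: (1,0)->(1,1) = 1
Tile 4: (1,1)->(1,0) = 1
Tile 7: (1,2)->(2,0) = 3
Tile 6: (2,0)->(1,2) = 3
Tile 8: (2,1)->(2,1) = 0
Sum: 2 + 0 + 2 + 1 + 1 + 3 + 3 + 0 = 12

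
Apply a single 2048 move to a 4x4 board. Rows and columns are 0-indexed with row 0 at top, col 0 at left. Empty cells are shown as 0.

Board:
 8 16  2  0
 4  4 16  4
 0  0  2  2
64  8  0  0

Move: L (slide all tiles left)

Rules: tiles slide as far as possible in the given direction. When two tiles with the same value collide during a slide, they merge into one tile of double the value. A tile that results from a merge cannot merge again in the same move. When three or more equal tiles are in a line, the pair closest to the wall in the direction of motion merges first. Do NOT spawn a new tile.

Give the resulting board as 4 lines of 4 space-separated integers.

Slide left:
row 0: [8, 16, 2, 0] -> [8, 16, 2, 0]
row 1: [4, 4, 16, 4] -> [8, 16, 4, 0]
row 2: [0, 0, 2, 2] -> [4, 0, 0, 0]
row 3: [64, 8, 0, 0] -> [64, 8, 0, 0]

Answer:  8 16  2  0
 8 16  4  0
 4  0  0  0
64  8  0  0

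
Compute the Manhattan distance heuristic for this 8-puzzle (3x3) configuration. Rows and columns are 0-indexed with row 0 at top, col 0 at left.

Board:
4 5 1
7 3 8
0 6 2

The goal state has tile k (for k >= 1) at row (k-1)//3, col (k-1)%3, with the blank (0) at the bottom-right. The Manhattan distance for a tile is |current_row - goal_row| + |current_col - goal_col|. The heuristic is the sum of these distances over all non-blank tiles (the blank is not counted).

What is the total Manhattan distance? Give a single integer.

Tile 4: at (0,0), goal (1,0), distance |0-1|+|0-0| = 1
Tile 5: at (0,1), goal (1,1), distance |0-1|+|1-1| = 1
Tile 1: at (0,2), goal (0,0), distance |0-0|+|2-0| = 2
Tile 7: at (1,0), goal (2,0), distance |1-2|+|0-0| = 1
Tile 3: at (1,1), goal (0,2), distance |1-0|+|1-2| = 2
Tile 8: at (1,2), goal (2,1), distance |1-2|+|2-1| = 2
Tile 6: at (2,1), goal (1,2), distance |2-1|+|1-2| = 2
Tile 2: at (2,2), goal (0,1), distance |2-0|+|2-1| = 3
Sum: 1 + 1 + 2 + 1 + 2 + 2 + 2 + 3 = 14

Answer: 14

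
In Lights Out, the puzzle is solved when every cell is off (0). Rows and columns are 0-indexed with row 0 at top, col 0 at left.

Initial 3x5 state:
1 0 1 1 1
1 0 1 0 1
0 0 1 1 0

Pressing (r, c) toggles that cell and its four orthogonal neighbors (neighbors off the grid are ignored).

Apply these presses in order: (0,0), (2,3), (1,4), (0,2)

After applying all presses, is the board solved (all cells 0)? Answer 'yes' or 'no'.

Answer: yes

Derivation:
After press 1 at (0,0):
0 1 1 1 1
0 0 1 0 1
0 0 1 1 0

After press 2 at (2,3):
0 1 1 1 1
0 0 1 1 1
0 0 0 0 1

After press 3 at (1,4):
0 1 1 1 0
0 0 1 0 0
0 0 0 0 0

After press 4 at (0,2):
0 0 0 0 0
0 0 0 0 0
0 0 0 0 0

Lights still on: 0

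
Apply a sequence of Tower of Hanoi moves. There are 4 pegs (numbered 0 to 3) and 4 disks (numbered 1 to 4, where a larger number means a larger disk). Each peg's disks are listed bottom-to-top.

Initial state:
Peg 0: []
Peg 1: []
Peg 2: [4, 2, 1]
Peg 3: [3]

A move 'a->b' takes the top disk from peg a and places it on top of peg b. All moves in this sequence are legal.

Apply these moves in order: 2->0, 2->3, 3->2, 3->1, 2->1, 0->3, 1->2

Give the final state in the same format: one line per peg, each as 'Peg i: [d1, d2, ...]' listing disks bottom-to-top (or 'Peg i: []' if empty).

Answer: Peg 0: []
Peg 1: [3]
Peg 2: [4, 2]
Peg 3: [1]

Derivation:
After move 1 (2->0):
Peg 0: [1]
Peg 1: []
Peg 2: [4, 2]
Peg 3: [3]

After move 2 (2->3):
Peg 0: [1]
Peg 1: []
Peg 2: [4]
Peg 3: [3, 2]

After move 3 (3->2):
Peg 0: [1]
Peg 1: []
Peg 2: [4, 2]
Peg 3: [3]

After move 4 (3->1):
Peg 0: [1]
Peg 1: [3]
Peg 2: [4, 2]
Peg 3: []

After move 5 (2->1):
Peg 0: [1]
Peg 1: [3, 2]
Peg 2: [4]
Peg 3: []

After move 6 (0->3):
Peg 0: []
Peg 1: [3, 2]
Peg 2: [4]
Peg 3: [1]

After move 7 (1->2):
Peg 0: []
Peg 1: [3]
Peg 2: [4, 2]
Peg 3: [1]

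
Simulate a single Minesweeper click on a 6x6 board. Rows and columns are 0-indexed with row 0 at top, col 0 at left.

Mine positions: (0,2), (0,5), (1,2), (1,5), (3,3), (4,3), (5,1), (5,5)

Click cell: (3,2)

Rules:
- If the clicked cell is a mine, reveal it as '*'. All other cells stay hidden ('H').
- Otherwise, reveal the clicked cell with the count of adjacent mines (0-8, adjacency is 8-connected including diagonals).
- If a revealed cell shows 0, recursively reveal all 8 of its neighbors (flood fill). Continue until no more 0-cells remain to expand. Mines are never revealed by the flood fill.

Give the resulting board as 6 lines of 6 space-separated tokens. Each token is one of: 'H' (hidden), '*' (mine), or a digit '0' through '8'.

H H H H H H
H H H H H H
H H H H H H
H H 2 H H H
H H H H H H
H H H H H H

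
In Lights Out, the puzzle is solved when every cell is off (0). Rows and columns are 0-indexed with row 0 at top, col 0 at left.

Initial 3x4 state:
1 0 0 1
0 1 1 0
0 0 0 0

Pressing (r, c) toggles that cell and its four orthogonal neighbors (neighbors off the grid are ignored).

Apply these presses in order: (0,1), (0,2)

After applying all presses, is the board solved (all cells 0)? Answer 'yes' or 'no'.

After press 1 at (0,1):
0 1 1 1
0 0 1 0
0 0 0 0

After press 2 at (0,2):
0 0 0 0
0 0 0 0
0 0 0 0

Lights still on: 0

Answer: yes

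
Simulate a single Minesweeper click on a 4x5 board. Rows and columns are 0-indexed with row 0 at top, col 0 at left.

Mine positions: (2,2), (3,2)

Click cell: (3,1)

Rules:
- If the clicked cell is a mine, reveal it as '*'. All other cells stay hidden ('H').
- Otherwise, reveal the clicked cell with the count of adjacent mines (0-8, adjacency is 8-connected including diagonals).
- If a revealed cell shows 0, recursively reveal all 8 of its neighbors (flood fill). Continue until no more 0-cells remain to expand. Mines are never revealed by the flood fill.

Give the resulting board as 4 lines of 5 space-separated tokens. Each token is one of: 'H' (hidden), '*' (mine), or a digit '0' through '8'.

H H H H H
H H H H H
H H H H H
H 2 H H H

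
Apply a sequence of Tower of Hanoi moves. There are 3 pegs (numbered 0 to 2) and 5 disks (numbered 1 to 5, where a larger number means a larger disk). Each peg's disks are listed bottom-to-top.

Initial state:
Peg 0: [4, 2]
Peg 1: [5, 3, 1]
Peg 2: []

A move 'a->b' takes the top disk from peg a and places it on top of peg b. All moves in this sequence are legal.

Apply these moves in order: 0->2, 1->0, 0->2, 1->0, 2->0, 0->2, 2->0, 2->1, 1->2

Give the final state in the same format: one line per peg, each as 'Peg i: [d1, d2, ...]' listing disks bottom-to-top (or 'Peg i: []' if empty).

Answer: Peg 0: [4, 3, 1]
Peg 1: [5]
Peg 2: [2]

Derivation:
After move 1 (0->2):
Peg 0: [4]
Peg 1: [5, 3, 1]
Peg 2: [2]

After move 2 (1->0):
Peg 0: [4, 1]
Peg 1: [5, 3]
Peg 2: [2]

After move 3 (0->2):
Peg 0: [4]
Peg 1: [5, 3]
Peg 2: [2, 1]

After move 4 (1->0):
Peg 0: [4, 3]
Peg 1: [5]
Peg 2: [2, 1]

After move 5 (2->0):
Peg 0: [4, 3, 1]
Peg 1: [5]
Peg 2: [2]

After move 6 (0->2):
Peg 0: [4, 3]
Peg 1: [5]
Peg 2: [2, 1]

After move 7 (2->0):
Peg 0: [4, 3, 1]
Peg 1: [5]
Peg 2: [2]

After move 8 (2->1):
Peg 0: [4, 3, 1]
Peg 1: [5, 2]
Peg 2: []

After move 9 (1->2):
Peg 0: [4, 3, 1]
Peg 1: [5]
Peg 2: [2]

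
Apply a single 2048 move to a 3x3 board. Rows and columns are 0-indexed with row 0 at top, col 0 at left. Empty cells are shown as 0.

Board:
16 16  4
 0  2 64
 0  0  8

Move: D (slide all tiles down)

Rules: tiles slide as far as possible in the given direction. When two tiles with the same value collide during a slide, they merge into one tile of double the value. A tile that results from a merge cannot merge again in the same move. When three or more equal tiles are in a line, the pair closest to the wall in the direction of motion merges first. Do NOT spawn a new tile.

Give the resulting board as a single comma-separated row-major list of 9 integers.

Answer: 0, 0, 4, 0, 16, 64, 16, 2, 8

Derivation:
Slide down:
col 0: [16, 0, 0] -> [0, 0, 16]
col 1: [16, 2, 0] -> [0, 16, 2]
col 2: [4, 64, 8] -> [4, 64, 8]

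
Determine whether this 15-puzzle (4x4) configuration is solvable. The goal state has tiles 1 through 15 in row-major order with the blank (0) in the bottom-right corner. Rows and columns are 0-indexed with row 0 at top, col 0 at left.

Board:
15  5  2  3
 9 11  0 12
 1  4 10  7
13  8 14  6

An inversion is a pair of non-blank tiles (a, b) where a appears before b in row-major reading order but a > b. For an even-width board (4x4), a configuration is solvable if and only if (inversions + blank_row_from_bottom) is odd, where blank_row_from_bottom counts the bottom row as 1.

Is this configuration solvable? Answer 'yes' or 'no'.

Answer: no

Derivation:
Inversions: 45
Blank is in row 1 (0-indexed from top), which is row 3 counting from the bottom (bottom = 1).
45 + 3 = 48, which is even, so the puzzle is not solvable.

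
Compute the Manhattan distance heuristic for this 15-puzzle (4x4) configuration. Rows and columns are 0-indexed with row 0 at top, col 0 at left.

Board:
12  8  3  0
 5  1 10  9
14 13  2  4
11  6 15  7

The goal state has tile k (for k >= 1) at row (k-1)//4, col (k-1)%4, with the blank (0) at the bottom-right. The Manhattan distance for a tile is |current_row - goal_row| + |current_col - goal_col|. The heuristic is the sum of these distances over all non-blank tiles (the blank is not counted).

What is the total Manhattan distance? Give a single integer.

Answer: 33

Derivation:
Tile 12: (0,0)->(2,3) = 5
Tile 8: (0,1)->(1,3) = 3
Tile 3: (0,2)->(0,2) = 0
Tile 5: (1,0)->(1,0) = 0
Tile 1: (1,1)->(0,0) = 2
Tile 10: (1,2)->(2,1) = 2
Tile 9: (1,3)->(2,0) = 4
Tile 14: (2,0)->(3,1) = 2
Tile 13: (2,1)->(3,0) = 2
Tile 2: (2,2)->(0,1) = 3
Tile 4: (2,3)->(0,3) = 2
Tile 11: (3,0)->(2,2) = 3
Tile 6: (3,1)->(1,1) = 2
Tile 15: (3,2)->(3,2) = 0
Tile 7: (3,3)->(1,2) = 3
Sum: 5 + 3 + 0 + 0 + 2 + 2 + 4 + 2 + 2 + 3 + 2 + 3 + 2 + 0 + 3 = 33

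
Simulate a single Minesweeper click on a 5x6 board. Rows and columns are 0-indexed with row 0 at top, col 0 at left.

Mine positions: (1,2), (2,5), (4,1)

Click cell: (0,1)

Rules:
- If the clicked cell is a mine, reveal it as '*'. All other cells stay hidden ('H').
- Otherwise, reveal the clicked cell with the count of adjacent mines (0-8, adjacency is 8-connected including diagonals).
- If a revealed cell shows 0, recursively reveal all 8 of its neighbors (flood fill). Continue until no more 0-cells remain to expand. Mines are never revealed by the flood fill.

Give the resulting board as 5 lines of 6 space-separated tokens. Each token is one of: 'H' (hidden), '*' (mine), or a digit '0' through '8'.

H 1 H H H H
H H H H H H
H H H H H H
H H H H H H
H H H H H H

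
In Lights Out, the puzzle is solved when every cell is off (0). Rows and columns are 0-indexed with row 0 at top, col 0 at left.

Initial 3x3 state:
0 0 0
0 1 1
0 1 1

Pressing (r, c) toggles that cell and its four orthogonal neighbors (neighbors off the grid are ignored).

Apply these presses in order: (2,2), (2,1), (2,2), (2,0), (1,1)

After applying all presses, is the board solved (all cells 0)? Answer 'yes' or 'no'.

After press 1 at (2,2):
0 0 0
0 1 0
0 0 0

After press 2 at (2,1):
0 0 0
0 0 0
1 1 1

After press 3 at (2,2):
0 0 0
0 0 1
1 0 0

After press 4 at (2,0):
0 0 0
1 0 1
0 1 0

After press 5 at (1,1):
0 1 0
0 1 0
0 0 0

Lights still on: 2

Answer: no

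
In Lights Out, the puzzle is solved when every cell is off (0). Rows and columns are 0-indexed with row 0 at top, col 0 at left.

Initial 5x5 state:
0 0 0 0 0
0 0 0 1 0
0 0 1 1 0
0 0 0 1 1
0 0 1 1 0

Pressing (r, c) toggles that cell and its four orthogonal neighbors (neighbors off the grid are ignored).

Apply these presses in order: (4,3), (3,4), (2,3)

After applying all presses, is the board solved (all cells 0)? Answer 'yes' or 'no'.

After press 1 at (4,3):
0 0 0 0 0
0 0 0 1 0
0 0 1 1 0
0 0 0 0 1
0 0 0 0 1

After press 2 at (3,4):
0 0 0 0 0
0 0 0 1 0
0 0 1 1 1
0 0 0 1 0
0 0 0 0 0

After press 3 at (2,3):
0 0 0 0 0
0 0 0 0 0
0 0 0 0 0
0 0 0 0 0
0 0 0 0 0

Lights still on: 0

Answer: yes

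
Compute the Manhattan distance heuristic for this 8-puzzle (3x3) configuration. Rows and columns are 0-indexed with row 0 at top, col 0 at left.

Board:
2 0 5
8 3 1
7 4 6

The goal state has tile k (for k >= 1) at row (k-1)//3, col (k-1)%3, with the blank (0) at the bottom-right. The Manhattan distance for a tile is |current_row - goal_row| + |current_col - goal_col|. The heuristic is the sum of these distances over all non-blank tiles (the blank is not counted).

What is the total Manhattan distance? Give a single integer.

Answer: 13

Derivation:
Tile 2: at (0,0), goal (0,1), distance |0-0|+|0-1| = 1
Tile 5: at (0,2), goal (1,1), distance |0-1|+|2-1| = 2
Tile 8: at (1,0), goal (2,1), distance |1-2|+|0-1| = 2
Tile 3: at (1,1), goal (0,2), distance |1-0|+|1-2| = 2
Tile 1: at (1,2), goal (0,0), distance |1-0|+|2-0| = 3
Tile 7: at (2,0), goal (2,0), distance |2-2|+|0-0| = 0
Tile 4: at (2,1), goal (1,0), distance |2-1|+|1-0| = 2
Tile 6: at (2,2), goal (1,2), distance |2-1|+|2-2| = 1
Sum: 1 + 2 + 2 + 2 + 3 + 0 + 2 + 1 = 13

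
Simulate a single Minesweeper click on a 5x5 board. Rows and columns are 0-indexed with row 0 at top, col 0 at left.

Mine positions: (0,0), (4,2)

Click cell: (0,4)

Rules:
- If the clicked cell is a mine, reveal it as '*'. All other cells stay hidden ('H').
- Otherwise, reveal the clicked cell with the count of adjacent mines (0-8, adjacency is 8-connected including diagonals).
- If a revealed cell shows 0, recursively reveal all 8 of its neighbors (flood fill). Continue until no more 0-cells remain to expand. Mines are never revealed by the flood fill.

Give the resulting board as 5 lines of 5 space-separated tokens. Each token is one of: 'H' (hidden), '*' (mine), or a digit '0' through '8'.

H 1 0 0 0
1 1 0 0 0
0 0 0 0 0
0 1 1 1 0
0 1 H 1 0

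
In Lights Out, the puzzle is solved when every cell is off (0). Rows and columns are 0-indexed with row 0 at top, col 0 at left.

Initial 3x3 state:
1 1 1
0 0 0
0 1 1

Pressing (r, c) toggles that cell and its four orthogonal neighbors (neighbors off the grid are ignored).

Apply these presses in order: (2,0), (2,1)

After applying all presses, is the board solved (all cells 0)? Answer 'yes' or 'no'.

Answer: no

Derivation:
After press 1 at (2,0):
1 1 1
1 0 0
1 0 1

After press 2 at (2,1):
1 1 1
1 1 0
0 1 0

Lights still on: 6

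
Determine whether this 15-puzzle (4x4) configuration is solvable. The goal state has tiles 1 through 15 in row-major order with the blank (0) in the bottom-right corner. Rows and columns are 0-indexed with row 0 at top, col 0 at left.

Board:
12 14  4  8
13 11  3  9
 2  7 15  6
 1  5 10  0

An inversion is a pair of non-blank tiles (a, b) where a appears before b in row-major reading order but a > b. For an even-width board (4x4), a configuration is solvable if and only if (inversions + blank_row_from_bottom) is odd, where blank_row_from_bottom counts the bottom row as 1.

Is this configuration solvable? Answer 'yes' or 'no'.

Inversions: 66
Blank is in row 3 (0-indexed from top), which is row 1 counting from the bottom (bottom = 1).
66 + 1 = 67, which is odd, so the puzzle is solvable.

Answer: yes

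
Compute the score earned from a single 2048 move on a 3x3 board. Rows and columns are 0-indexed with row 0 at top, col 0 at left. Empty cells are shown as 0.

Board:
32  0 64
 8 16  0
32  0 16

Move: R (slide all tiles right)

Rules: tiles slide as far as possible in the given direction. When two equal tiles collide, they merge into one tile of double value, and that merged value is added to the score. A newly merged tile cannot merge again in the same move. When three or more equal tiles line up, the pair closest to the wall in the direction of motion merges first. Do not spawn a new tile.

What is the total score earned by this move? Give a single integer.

Answer: 0

Derivation:
Slide right:
row 0: [32, 0, 64] -> [0, 32, 64]  score +0 (running 0)
row 1: [8, 16, 0] -> [0, 8, 16]  score +0 (running 0)
row 2: [32, 0, 16] -> [0, 32, 16]  score +0 (running 0)
Board after move:
 0 32 64
 0  8 16
 0 32 16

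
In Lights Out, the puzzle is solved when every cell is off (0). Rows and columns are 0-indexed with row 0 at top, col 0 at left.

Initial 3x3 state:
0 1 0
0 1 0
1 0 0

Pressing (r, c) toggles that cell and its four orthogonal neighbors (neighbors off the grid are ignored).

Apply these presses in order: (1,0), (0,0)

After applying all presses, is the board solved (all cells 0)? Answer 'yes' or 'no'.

Answer: yes

Derivation:
After press 1 at (1,0):
1 1 0
1 0 0
0 0 0

After press 2 at (0,0):
0 0 0
0 0 0
0 0 0

Lights still on: 0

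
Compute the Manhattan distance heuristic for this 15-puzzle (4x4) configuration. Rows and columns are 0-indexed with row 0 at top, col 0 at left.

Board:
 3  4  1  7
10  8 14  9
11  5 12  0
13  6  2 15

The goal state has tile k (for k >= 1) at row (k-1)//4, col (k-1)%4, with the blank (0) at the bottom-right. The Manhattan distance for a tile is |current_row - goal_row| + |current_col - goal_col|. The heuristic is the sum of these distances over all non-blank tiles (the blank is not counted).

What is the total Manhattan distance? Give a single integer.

Answer: 31

Derivation:
Tile 3: at (0,0), goal (0,2), distance |0-0|+|0-2| = 2
Tile 4: at (0,1), goal (0,3), distance |0-0|+|1-3| = 2
Tile 1: at (0,2), goal (0,0), distance |0-0|+|2-0| = 2
Tile 7: at (0,3), goal (1,2), distance |0-1|+|3-2| = 2
Tile 10: at (1,0), goal (2,1), distance |1-2|+|0-1| = 2
Tile 8: at (1,1), goal (1,3), distance |1-1|+|1-3| = 2
Tile 14: at (1,2), goal (3,1), distance |1-3|+|2-1| = 3
Tile 9: at (1,3), goal (2,0), distance |1-2|+|3-0| = 4
Tile 11: at (2,0), goal (2,2), distance |2-2|+|0-2| = 2
Tile 5: at (2,1), goal (1,0), distance |2-1|+|1-0| = 2
Tile 12: at (2,2), goal (2,3), distance |2-2|+|2-3| = 1
Tile 13: at (3,0), goal (3,0), distance |3-3|+|0-0| = 0
Tile 6: at (3,1), goal (1,1), distance |3-1|+|1-1| = 2
Tile 2: at (3,2), goal (0,1), distance |3-0|+|2-1| = 4
Tile 15: at (3,3), goal (3,2), distance |3-3|+|3-2| = 1
Sum: 2 + 2 + 2 + 2 + 2 + 2 + 3 + 4 + 2 + 2 + 1 + 0 + 2 + 4 + 1 = 31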